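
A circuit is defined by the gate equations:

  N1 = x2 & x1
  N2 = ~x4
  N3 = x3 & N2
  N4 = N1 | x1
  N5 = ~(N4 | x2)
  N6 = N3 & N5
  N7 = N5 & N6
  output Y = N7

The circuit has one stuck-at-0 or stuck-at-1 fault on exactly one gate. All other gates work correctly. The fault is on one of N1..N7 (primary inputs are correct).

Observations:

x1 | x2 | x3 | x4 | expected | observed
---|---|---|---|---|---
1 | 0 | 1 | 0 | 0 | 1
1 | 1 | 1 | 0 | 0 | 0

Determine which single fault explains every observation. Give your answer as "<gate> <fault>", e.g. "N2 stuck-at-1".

N4 stuck-at-0

Fault-free values for test 1 (x1=1, x2=0, x3=1, x4=0): N1=0, N2=1, N3=1, N4=1, N5=0, N6=0, N7=0, giving Y=0. Observed 1.
Test 1: faults giving observed 1 are {N4 stuck-at-0, N5 stuck-at-1, N7 stuck-at-1}.
Test 2 (x1=1, x2=1, x3=1, x4=0): fault-free N1=1, N2=1, N3=1, N4=1, N5=0, N6=0, N7=0 → 0; observed 0. Eliminates N5 stuck-at-1, N7 stuck-at-1.
Only N4 stuck-at-0 is consistent with every test.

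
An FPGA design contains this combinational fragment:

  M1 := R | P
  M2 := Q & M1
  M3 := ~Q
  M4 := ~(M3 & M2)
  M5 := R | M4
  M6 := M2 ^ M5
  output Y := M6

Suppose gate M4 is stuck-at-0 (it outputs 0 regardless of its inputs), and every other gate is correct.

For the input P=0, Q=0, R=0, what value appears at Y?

Propagate with M4 forced: M1=0, M2=0, M3=1, M4=0 [stuck-at-0], M5=0, M6=0.
So Y = 0. (Without the fault it would be 1.)

0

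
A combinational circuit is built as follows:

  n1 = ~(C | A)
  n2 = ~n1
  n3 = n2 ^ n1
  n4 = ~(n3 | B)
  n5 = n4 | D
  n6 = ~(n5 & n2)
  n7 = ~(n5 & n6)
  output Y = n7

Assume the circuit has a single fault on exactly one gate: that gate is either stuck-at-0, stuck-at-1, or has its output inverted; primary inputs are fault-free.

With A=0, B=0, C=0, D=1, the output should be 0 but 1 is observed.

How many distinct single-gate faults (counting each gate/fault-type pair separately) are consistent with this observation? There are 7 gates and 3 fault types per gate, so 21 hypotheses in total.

10

Fault-free: n1=1, n2=0, n3=1, n4=0, n5=1, n6=1, n7=0 → 0. Observed 1.
  n1: stuck-at-0, inverted output ✓; others ✗
  n2: stuck-at-1, inverted output ✓; others ✗
  n3: none of the 3 fault types match ✗
  n4: none of the 3 fault types match ✗
  n5: stuck-at-0, inverted output ✓; others ✗
  n6: stuck-at-0, inverted output ✓; others ✗
  n7: stuck-at-1, inverted output ✓; others ✗
Consistent faults: {n1 stuck-at-0, n1 inverted output, n2 stuck-at-1, n2 inverted output, n5 stuck-at-0, n5 inverted output, n6 stuck-at-0, n6 inverted output, n7 stuck-at-1, n7 inverted output} — 10 in all.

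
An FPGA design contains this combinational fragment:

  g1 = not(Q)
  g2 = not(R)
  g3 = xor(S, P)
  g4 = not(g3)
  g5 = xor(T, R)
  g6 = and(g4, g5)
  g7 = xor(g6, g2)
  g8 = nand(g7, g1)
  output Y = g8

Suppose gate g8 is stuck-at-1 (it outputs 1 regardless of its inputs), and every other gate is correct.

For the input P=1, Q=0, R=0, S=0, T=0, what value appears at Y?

Propagate with g8 forced: g1=1, g2=1, g3=1, g4=0, g5=0, g6=0, g7=1, g8=1 [stuck-at-1].
So Y = 1. (Without the fault it would be 0.)

1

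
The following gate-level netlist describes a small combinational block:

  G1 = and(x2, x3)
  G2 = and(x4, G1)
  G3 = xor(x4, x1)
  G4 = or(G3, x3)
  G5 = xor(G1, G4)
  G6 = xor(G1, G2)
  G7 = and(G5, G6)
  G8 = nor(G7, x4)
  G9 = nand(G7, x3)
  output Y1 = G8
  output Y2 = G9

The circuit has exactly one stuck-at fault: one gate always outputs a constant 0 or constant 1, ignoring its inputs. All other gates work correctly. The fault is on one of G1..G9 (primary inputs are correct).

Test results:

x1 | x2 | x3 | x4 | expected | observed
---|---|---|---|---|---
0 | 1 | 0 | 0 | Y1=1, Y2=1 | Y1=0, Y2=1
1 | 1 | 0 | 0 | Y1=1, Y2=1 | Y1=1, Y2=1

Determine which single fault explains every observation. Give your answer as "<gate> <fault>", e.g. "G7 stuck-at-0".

Fault-free values for test 1 (x1=0, x2=1, x3=0, x4=0): G1=0, G2=0, G3=0, G4=0, G5=0, G6=0, G7=0, G8=1, G9=1, giving Y1=1, Y2=1. Observed Y1=0, Y2=1.
Test 1: faults giving observed Y1=0, Y2=1 are {G1 stuck-at-1, G7 stuck-at-1, G8 stuck-at-0}.
Test 2 (x1=1, x2=1, x3=0, x4=0): fault-free G1=0, G2=0, G3=1, G4=1, G5=1, G6=0, G7=0, G8=1, G9=1 → Y1=1, Y2=1; observed Y1=1, Y2=1. Eliminates G7 stuck-at-1, G8 stuck-at-0.
Only G1 stuck-at-1 is consistent with every test.

G1 stuck-at-1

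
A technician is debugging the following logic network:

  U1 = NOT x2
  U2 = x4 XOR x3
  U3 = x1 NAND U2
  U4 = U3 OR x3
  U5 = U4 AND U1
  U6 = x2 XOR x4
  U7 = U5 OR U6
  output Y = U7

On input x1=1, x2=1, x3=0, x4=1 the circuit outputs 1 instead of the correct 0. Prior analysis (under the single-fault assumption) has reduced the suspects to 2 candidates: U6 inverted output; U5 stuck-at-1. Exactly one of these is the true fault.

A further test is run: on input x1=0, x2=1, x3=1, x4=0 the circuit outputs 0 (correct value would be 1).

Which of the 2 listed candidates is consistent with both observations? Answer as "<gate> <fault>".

Evaluate each candidate on input x1=0, x2=1, x3=1, x4=0:
  U6 inverted output: U1=0, U2=1, U3=1, U4=1, U5=0, U6=0 [inverted output], U7=0 → 0 — matches
  U5 stuck-at-1: U1=0, U2=1, U3=1, U4=1, U5=1 [stuck-at-1], U6=1, U7=1 → 1 — eliminated
Only U6 inverted output reproduces the observed 0.

U6 inverted output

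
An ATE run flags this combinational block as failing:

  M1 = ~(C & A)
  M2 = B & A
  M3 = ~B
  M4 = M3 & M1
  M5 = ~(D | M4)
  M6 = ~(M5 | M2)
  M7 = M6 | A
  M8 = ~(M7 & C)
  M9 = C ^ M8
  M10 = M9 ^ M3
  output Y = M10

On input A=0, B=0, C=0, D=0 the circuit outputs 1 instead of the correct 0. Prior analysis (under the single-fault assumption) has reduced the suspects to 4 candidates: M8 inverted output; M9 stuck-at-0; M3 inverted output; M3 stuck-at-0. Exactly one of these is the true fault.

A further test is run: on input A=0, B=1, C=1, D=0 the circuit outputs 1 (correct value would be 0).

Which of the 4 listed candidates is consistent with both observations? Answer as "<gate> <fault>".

Evaluate each candidate on input A=0, B=1, C=1, D=0:
  M8 inverted output: M1=1, M2=0, M3=0, M4=0, M5=1, M6=0, M7=0, M8=0 [inverted output], M9=1, M10=1 → 1 — matches
  M9 stuck-at-0: M1=1, M2=0, M3=0, M4=0, M5=1, M6=0, M7=0, M8=1, M9=0 [stuck-at-0], M10=0 → 0 — eliminated
  M3 inverted output: M1=1, M2=0, M3=1 [inverted output], M4=1, M5=0, M6=1, M7=1, M8=0, M9=1, M10=0 → 0 — eliminated
  M3 stuck-at-0: M1=1, M2=0, M3=0 [stuck-at-0], M4=0, M5=1, M6=0, M7=0, M8=1, M9=0, M10=0 → 0 — eliminated
Only M8 inverted output reproduces the observed 1.

M8 inverted output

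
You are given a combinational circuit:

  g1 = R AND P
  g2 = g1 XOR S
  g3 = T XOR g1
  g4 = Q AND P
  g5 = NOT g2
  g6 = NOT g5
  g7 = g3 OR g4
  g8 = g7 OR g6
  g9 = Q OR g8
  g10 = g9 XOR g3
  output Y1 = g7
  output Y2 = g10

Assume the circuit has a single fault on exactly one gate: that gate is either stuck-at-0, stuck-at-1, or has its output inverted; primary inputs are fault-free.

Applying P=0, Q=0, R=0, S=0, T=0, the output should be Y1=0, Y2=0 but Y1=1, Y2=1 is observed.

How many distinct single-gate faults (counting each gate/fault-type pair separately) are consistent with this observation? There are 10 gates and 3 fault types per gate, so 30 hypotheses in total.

4

Fault-free: g1=0, g2=0, g3=0, g4=0, g5=1, g6=0, g7=0, g8=0, g9=0, g10=0 → Y1=0, Y2=0. Observed Y1=1, Y2=1.
  g1: none of the 3 fault types match ✗
  g2: none of the 3 fault types match ✗
  g3: none of the 3 fault types match ✗
  g4: stuck-at-1, inverted output ✓; others ✗
  g5: none of the 3 fault types match ✗
  g6: none of the 3 fault types match ✗
  g7: stuck-at-1, inverted output ✓; others ✗
  g8: none of the 3 fault types match ✗
  g9: none of the 3 fault types match ✗
  g10: none of the 3 fault types match ✗
Consistent faults: {g4 stuck-at-1, g4 inverted output, g7 stuck-at-1, g7 inverted output} — 4 in all.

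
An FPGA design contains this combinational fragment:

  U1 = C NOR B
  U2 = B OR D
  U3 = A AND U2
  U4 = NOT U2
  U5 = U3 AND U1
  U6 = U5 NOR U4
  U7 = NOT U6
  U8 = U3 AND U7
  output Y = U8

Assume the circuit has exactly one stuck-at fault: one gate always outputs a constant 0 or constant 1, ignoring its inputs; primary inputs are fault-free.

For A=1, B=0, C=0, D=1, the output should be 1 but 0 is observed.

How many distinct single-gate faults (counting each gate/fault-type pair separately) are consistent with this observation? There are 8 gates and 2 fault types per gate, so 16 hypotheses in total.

7

Fault-free: U1=1, U2=1, U3=1, U4=0, U5=1, U6=0, U7=1, U8=1 → 1. Observed 0.
  U1: stuck-at-0 ✓; others ✗
  U2: stuck-at-0 ✓; others ✗
  U3: stuck-at-0 ✓; others ✗
  U4: none of the 2 fault types match ✗
  U5: stuck-at-0 ✓; others ✗
  U6: stuck-at-1 ✓; others ✗
  U7: stuck-at-0 ✓; others ✗
  U8: stuck-at-0 ✓; others ✗
Consistent faults: {U1 stuck-at-0, U2 stuck-at-0, U3 stuck-at-0, U5 stuck-at-0, U6 stuck-at-1, U7 stuck-at-0, U8 stuck-at-0} — 7 in all.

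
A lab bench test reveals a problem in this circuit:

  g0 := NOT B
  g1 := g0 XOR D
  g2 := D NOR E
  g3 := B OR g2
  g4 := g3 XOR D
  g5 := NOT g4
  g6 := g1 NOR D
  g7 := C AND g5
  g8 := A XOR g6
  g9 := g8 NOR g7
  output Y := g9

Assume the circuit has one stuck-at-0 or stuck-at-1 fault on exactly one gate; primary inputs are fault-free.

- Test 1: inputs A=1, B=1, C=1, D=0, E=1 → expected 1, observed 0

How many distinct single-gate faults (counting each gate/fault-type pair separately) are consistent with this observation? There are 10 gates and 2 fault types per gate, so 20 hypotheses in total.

9

Fault-free: g0=0, g1=0, g2=0, g3=1, g4=1, g5=0, g6=1, g7=0, g8=0, g9=1 → 1. Observed 0.
  g0: stuck-at-1 ✓; others ✗
  g1: stuck-at-1 ✓; others ✗
  g2: none of the 2 fault types match ✗
  g3: stuck-at-0 ✓; others ✗
  g4: stuck-at-0 ✓; others ✗
  g5: stuck-at-1 ✓; others ✗
  g6: stuck-at-0 ✓; others ✗
  g7: stuck-at-1 ✓; others ✗
  g8: stuck-at-1 ✓; others ✗
  g9: stuck-at-0 ✓; others ✗
Consistent faults: {g0 stuck-at-1, g1 stuck-at-1, g3 stuck-at-0, g4 stuck-at-0, g5 stuck-at-1, g6 stuck-at-0, g7 stuck-at-1, g8 stuck-at-1, g9 stuck-at-0} — 9 in all.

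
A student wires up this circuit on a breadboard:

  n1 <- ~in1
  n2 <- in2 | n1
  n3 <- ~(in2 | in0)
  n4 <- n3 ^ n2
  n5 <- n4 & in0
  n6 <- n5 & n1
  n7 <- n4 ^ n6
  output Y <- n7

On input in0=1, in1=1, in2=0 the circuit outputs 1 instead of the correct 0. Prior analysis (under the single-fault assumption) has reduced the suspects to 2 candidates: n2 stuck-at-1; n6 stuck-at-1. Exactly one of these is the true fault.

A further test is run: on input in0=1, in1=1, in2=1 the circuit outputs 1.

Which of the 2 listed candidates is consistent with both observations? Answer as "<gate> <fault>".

Evaluate each candidate on input in0=1, in1=1, in2=1:
  n2 stuck-at-1: n1=0, n2=1 [stuck-at-1], n3=0, n4=1, n5=1, n6=0, n7=1 → 1 — matches
  n6 stuck-at-1: n1=0, n2=1, n3=0, n4=1, n5=1, n6=1 [stuck-at-1], n7=0 → 0 — eliminated
Only n2 stuck-at-1 reproduces the observed 1.

n2 stuck-at-1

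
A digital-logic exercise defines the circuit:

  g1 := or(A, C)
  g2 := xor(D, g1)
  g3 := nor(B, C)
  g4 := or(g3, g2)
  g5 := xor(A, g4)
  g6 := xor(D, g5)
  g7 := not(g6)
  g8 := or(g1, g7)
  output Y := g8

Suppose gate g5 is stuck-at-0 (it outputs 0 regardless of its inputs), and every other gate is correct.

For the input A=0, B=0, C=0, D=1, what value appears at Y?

0

Propagate with g5 forced: g1=0, g2=1, g3=1, g4=1, g5=0 [stuck-at-0], g6=1, g7=0, g8=0.
So Y = 0. (Without the fault it would be 1.)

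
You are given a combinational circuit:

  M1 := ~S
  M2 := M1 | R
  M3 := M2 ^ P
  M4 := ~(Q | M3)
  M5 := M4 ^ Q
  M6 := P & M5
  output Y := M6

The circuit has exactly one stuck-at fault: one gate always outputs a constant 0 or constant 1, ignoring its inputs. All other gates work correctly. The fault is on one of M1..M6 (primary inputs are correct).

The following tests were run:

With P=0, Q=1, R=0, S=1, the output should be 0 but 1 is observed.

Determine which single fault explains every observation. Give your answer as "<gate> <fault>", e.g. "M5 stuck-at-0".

M6 stuck-at-1

Fault-free values for test 1 (P=0, Q=1, R=0, S=1): M1=0, M2=0, M3=0, M4=0, M5=1, M6=0, giving Y=0. Observed 1.
Test 1: faults giving observed 1 are {M6 stuck-at-1}.
Only M6 stuck-at-1 is consistent with every test.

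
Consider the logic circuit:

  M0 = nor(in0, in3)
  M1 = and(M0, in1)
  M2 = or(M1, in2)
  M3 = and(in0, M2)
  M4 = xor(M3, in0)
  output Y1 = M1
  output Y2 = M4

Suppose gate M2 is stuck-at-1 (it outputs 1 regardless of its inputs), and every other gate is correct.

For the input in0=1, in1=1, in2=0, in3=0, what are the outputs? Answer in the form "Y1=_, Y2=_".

Y1=0, Y2=0

Propagate with M2 forced: M0=0, M1=0, M2=1 [stuck-at-1], M3=1, M4=0.
So the outputs are Y1=0, Y2=0. (Without the fault they would be Y1=0, Y2=1.)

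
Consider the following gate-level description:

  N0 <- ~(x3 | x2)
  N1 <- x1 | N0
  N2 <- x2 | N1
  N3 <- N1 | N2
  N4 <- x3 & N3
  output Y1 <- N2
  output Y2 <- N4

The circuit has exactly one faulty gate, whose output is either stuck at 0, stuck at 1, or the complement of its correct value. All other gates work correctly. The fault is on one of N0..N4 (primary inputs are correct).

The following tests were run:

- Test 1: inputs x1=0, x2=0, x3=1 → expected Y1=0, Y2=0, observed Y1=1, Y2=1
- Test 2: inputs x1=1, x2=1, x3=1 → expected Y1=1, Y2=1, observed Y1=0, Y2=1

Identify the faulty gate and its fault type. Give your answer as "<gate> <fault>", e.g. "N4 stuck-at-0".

Fault-free values for test 1 (x1=0, x2=0, x3=1): N0=0, N1=0, N2=0, N3=0, N4=0, giving Y1=0, Y2=0. Observed Y1=1, Y2=1.
Test 1: faults giving observed Y1=1, Y2=1 are {N0 stuck-at-1, N0 inverted output, N1 stuck-at-1, N1 inverted output, N2 stuck-at-1, N2 inverted output}.
Test 2 (x1=1, x2=1, x3=1): fault-free N0=0, N1=1, N2=1, N3=1, N4=1 → Y1=1, Y2=1; observed Y1=0, Y2=1. Eliminates N0 stuck-at-1, N0 inverted output, N1 stuck-at-1, N1 inverted output, N2 stuck-at-1.
Only N2 inverted output is consistent with every test.

N2 inverted output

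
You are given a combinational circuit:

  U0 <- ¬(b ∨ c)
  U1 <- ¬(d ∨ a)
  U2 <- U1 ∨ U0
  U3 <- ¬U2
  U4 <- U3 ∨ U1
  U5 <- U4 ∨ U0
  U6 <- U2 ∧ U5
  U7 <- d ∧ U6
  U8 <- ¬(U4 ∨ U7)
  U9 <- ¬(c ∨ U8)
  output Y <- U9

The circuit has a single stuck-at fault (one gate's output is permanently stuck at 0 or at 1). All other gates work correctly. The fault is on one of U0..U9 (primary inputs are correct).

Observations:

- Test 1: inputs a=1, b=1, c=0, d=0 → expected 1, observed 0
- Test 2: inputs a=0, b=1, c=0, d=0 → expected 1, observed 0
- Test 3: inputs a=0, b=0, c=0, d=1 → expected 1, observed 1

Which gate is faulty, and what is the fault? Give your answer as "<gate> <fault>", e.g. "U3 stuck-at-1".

U4 stuck-at-0

Fault-free values for test 1 (a=1, b=1, c=0, d=0): U0=0, U1=0, U2=0, U3=1, U4=1, U5=1, U6=0, U7=0, U8=0, U9=1, giving Y=1. Observed 0.
Test 1: faults giving observed 0 are {U0 stuck-at-1, U2 stuck-at-1, U3 stuck-at-0, U4 stuck-at-0, U8 stuck-at-1, U9 stuck-at-0}.
Test 2 (a=0, b=1, c=0, d=0): fault-free U0=0, U1=1, U2=1, U3=0, U4=1, U5=1, U6=1, U7=0, U8=0, U9=1 → 1; observed 0. Eliminates U0 stuck-at-1, U2 stuck-at-1, U3 stuck-at-0.
Test 3 (a=0, b=0, c=0, d=1): fault-free U0=1, U1=0, U2=1, U3=0, U4=0, U5=1, U6=1, U7=1, U8=0, U9=1 → 1; observed 1. Eliminates U8 stuck-at-1, U9 stuck-at-0.
Only U4 stuck-at-0 is consistent with every test.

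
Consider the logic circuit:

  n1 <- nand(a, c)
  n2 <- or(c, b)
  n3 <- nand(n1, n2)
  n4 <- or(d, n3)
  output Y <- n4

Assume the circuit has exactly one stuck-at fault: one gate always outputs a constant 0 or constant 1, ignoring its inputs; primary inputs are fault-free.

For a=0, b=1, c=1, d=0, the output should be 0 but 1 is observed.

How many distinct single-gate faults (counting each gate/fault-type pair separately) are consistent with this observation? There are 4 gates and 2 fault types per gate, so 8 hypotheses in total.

Fault-free: n1=1, n2=1, n3=0, n4=0 → 0. Observed 1.
  n1 stuck-at-0: output 1 ✓
  n1 stuck-at-1: output 0 ✗
  n2 stuck-at-0: output 1 ✓
  n2 stuck-at-1: output 0 ✗
  n3 stuck-at-0: output 0 ✗
  n3 stuck-at-1: output 1 ✓
  n4 stuck-at-0: output 0 ✗
  n4 stuck-at-1: output 1 ✓
Consistent faults: {n1 stuck-at-0, n2 stuck-at-0, n3 stuck-at-1, n4 stuck-at-1} — 4 in all.

4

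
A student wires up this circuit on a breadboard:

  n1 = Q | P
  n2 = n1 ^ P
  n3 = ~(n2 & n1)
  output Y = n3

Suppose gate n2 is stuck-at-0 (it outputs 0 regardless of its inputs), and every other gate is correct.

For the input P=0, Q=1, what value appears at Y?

1

Propagate with n2 forced: n1=1, n2=0 [stuck-at-0], n3=1.
So Y = 1. (Without the fault it would be 0.)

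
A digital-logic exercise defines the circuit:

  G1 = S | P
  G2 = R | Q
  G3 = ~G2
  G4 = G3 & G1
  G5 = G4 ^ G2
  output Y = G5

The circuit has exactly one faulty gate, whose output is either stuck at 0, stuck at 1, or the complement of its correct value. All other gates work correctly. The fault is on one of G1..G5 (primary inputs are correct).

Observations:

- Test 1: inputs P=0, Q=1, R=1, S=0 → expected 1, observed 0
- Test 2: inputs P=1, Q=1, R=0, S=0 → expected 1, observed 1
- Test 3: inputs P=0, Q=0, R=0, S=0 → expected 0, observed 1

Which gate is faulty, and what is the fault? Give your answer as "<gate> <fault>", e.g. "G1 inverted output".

G2 inverted output

Fault-free values for test 1 (P=0, Q=1, R=1, S=0): G1=0, G2=1, G3=0, G4=0, G5=1, giving Y=1. Observed 0.
Test 1: faults giving observed 0 are {G2 stuck-at-0, G2 inverted output, G4 stuck-at-1, G4 inverted output, G5 stuck-at-0, G5 inverted output}.
Test 2 (P=1, Q=1, R=0, S=0): fault-free G1=1, G2=1, G3=0, G4=0, G5=1 → 1; observed 1. Eliminates G4 stuck-at-1, G4 inverted output, G5 stuck-at-0, G5 inverted output.
Test 3 (P=0, Q=0, R=0, S=0): fault-free G1=0, G2=0, G3=1, G4=0, G5=0 → 0; observed 1. Eliminates G2 stuck-at-0.
Only G2 inverted output is consistent with every test.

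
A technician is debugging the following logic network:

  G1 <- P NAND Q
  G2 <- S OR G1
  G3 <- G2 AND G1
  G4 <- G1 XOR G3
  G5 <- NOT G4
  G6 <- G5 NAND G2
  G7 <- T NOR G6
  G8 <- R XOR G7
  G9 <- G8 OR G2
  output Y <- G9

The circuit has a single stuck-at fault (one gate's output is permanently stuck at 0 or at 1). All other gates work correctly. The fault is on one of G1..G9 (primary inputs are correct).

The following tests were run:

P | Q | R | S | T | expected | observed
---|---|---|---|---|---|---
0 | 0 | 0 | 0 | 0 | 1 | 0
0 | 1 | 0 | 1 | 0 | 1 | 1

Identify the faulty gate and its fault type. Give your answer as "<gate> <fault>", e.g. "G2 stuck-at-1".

G1 stuck-at-0

Fault-free values for test 1 (P=0, Q=0, R=0, S=0, T=0): G1=1, G2=1, G3=1, G4=0, G5=1, G6=0, G7=1, G8=1, G9=1, giving Y=1. Observed 0.
Test 1: faults giving observed 0 are {G1 stuck-at-0, G2 stuck-at-0, G9 stuck-at-0}.
Test 2 (P=0, Q=1, R=0, S=1, T=0): fault-free G1=1, G2=1, G3=1, G4=0, G5=1, G6=0, G7=1, G8=1, G9=1 → 1; observed 1. Eliminates G2 stuck-at-0, G9 stuck-at-0.
Only G1 stuck-at-0 is consistent with every test.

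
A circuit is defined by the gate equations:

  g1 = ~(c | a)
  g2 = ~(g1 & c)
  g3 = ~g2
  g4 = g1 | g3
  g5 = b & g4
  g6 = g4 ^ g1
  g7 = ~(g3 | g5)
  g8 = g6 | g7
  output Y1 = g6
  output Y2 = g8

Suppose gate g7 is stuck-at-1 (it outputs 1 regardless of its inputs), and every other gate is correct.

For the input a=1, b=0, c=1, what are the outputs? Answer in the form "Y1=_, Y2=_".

Y1=0, Y2=1

Propagate with g7 forced: g1=0, g2=1, g3=0, g4=0, g5=0, g6=0, g7=1 [stuck-at-1], g8=1.
So the outputs are Y1=0, Y2=1. (Same as the fault-free value — the fault is masked on this input.)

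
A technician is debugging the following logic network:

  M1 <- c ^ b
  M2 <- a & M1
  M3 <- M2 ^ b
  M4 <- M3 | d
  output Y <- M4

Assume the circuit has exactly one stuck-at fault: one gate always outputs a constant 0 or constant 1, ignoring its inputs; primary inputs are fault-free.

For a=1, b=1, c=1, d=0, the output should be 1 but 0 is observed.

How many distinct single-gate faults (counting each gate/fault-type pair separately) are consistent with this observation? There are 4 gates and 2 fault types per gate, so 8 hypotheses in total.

4

Fault-free: M1=0, M2=0, M3=1, M4=1 → 1. Observed 0.
  M1 stuck-at-0: output 1 ✗
  M1 stuck-at-1: output 0 ✓
  M2 stuck-at-0: output 1 ✗
  M2 stuck-at-1: output 0 ✓
  M3 stuck-at-0: output 0 ✓
  M3 stuck-at-1: output 1 ✗
  M4 stuck-at-0: output 0 ✓
  M4 stuck-at-1: output 1 ✗
Consistent faults: {M1 stuck-at-1, M2 stuck-at-1, M3 stuck-at-0, M4 stuck-at-0} — 4 in all.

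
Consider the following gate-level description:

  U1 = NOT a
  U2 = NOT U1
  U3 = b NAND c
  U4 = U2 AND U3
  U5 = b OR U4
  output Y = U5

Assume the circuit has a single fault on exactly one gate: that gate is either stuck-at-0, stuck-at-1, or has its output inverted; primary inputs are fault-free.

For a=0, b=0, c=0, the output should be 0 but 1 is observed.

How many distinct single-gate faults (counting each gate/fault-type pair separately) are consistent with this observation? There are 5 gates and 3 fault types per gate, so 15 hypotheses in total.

8

Fault-free: U1=1, U2=0, U3=1, U4=0, U5=0 → 0. Observed 1.
  U1: stuck-at-0, inverted output ✓; others ✗
  U2: stuck-at-1, inverted output ✓; others ✗
  U3: none of the 3 fault types match ✗
  U4: stuck-at-1, inverted output ✓; others ✗
  U5: stuck-at-1, inverted output ✓; others ✗
Consistent faults: {U1 stuck-at-0, U1 inverted output, U2 stuck-at-1, U2 inverted output, U4 stuck-at-1, U4 inverted output, U5 stuck-at-1, U5 inverted output} — 8 in all.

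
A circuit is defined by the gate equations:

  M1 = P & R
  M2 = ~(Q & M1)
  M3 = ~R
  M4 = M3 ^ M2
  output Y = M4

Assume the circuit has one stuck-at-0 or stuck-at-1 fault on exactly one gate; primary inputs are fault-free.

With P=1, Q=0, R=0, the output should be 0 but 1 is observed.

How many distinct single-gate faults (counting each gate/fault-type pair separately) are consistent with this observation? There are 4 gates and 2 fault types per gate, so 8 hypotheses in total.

3

Fault-free: M1=0, M2=1, M3=1, M4=0 → 0. Observed 1.
  M1 stuck-at-0: output 0 ✗
  M1 stuck-at-1: output 0 ✗
  M2 stuck-at-0: output 1 ✓
  M2 stuck-at-1: output 0 ✗
  M3 stuck-at-0: output 1 ✓
  M3 stuck-at-1: output 0 ✗
  M4 stuck-at-0: output 0 ✗
  M4 stuck-at-1: output 1 ✓
Consistent faults: {M2 stuck-at-0, M3 stuck-at-0, M4 stuck-at-1} — 3 in all.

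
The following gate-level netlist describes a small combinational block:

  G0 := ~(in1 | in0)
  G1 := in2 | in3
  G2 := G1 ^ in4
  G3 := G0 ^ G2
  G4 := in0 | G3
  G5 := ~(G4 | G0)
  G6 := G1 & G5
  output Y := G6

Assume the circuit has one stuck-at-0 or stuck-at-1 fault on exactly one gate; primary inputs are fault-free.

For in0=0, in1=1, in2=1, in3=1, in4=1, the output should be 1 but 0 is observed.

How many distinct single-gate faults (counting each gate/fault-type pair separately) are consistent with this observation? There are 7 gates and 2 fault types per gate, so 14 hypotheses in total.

7

Fault-free: G0=0, G1=1, G2=0, G3=0, G4=0, G5=1, G6=1 → 1. Observed 0.
  G0 stuck-at-0: output 1 ✗
  G0 stuck-at-1: output 0 ✓
  G1 stuck-at-0: output 0 ✓
  G1 stuck-at-1: output 1 ✗
  G2 stuck-at-0: output 1 ✗
  G2 stuck-at-1: output 0 ✓
  G3 stuck-at-0: output 1 ✗
  G3 stuck-at-1: output 0 ✓
  G4 stuck-at-0: output 1 ✗
  G4 stuck-at-1: output 0 ✓
  G5 stuck-at-0: output 0 ✓
  G5 stuck-at-1: output 1 ✗
  G6 stuck-at-0: output 0 ✓
  G6 stuck-at-1: output 1 ✗
Consistent faults: {G0 stuck-at-1, G1 stuck-at-0, G2 stuck-at-1, G3 stuck-at-1, G4 stuck-at-1, G5 stuck-at-0, G6 stuck-at-0} — 7 in all.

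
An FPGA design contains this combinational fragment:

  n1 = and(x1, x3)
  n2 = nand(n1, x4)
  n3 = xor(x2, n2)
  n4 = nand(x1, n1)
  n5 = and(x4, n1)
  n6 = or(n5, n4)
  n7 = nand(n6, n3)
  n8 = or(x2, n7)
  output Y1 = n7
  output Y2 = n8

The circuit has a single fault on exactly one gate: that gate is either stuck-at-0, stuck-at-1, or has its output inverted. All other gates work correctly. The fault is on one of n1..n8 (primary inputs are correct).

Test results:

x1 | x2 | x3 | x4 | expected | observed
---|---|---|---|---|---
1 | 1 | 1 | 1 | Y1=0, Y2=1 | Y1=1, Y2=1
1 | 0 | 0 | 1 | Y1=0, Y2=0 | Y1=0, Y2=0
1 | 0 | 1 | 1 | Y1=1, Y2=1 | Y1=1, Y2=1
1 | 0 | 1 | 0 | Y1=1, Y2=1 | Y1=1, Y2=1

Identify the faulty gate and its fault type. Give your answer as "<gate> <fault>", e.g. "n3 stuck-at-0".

n5 stuck-at-0

Fault-free values for test 1 (x1=1, x2=1, x3=1, x4=1): n1=1, n2=0, n3=1, n4=0, n5=1, n6=1, n7=0, n8=1, giving Y1=0, Y2=1. Observed Y1=1, Y2=1.
Test 1: faults giving observed Y1=1, Y2=1 are {n1 stuck-at-0, n1 inverted output, n2 stuck-at-1, n2 inverted output, n3 stuck-at-0, n3 inverted output, n5 stuck-at-0, n5 inverted output, n6 stuck-at-0, n6 inverted output, n7 stuck-at-1, n7 inverted output}.
Test 2 (x1=1, x2=0, x3=0, x4=1): fault-free n1=0, n2=1, n3=1, n4=1, n5=0, n6=1, n7=0, n8=0 → Y1=0, Y2=0; observed Y1=0, Y2=0. Eliminates n1 inverted output, n2 inverted output, n3 stuck-at-0, n3 inverted output, n6 stuck-at-0, n6 inverted output, n7 stuck-at-1, n7 inverted output.
Test 3 (x1=1, x2=0, x3=1, x4=1): fault-free n1=1, n2=0, n3=0, n4=0, n5=1, n6=1, n7=1, n8=1 → Y1=1, Y2=1; observed Y1=1, Y2=1. Eliminates n1 stuck-at-0, n2 stuck-at-1.
Test 4 (x1=1, x2=0, x3=1, x4=0): fault-free n1=1, n2=1, n3=1, n4=0, n5=0, n6=0, n7=1, n8=1 → Y1=1, Y2=1; observed Y1=1, Y2=1. Eliminates n5 inverted output.
Only n5 stuck-at-0 is consistent with every test.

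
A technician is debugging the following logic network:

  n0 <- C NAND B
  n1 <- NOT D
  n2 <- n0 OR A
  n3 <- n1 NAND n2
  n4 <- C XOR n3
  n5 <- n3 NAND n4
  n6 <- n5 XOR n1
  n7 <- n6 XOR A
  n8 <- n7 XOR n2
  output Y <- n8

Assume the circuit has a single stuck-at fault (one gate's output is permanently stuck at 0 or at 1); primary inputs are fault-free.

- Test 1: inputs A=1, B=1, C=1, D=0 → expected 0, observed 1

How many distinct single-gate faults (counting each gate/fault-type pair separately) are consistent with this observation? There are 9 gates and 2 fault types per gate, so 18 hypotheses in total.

Fault-free: n0=0, n1=1, n2=1, n3=0, n4=1, n5=1, n6=0, n7=1, n8=0 → 0. Observed 1.
  n0: none of the 2 fault types match ✗
  n1: stuck-at-0 ✓; others ✗
  n2: stuck-at-0 ✓; others ✗
  n3: none of the 2 fault types match ✗
  n4: none of the 2 fault types match ✗
  n5: stuck-at-0 ✓; others ✗
  n6: stuck-at-1 ✓; others ✗
  n7: stuck-at-0 ✓; others ✗
  n8: stuck-at-1 ✓; others ✗
Consistent faults: {n1 stuck-at-0, n2 stuck-at-0, n5 stuck-at-0, n6 stuck-at-1, n7 stuck-at-0, n8 stuck-at-1} — 6 in all.

6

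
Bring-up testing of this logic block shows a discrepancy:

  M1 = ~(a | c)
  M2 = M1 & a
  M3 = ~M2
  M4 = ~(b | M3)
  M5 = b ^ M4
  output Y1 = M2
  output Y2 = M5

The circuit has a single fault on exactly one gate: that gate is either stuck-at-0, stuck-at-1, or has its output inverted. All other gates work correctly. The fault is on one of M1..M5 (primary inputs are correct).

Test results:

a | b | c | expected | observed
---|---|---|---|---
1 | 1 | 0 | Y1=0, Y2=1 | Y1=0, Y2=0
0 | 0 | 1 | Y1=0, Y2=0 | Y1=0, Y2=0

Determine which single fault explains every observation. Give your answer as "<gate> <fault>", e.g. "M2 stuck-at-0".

Fault-free values for test 1 (a=1, b=1, c=0): M1=0, M2=0, M3=1, M4=0, M5=1, giving Y1=0, Y2=1. Observed Y1=0, Y2=0.
Test 1: faults giving observed Y1=0, Y2=0 are {M4 stuck-at-1, M4 inverted output, M5 stuck-at-0, M5 inverted output}.
Test 2 (a=0, b=0, c=1): fault-free M1=0, M2=0, M3=1, M4=0, M5=0 → Y1=0, Y2=0; observed Y1=0, Y2=0. Eliminates M4 stuck-at-1, M4 inverted output, M5 inverted output.
Only M5 stuck-at-0 is consistent with every test.

M5 stuck-at-0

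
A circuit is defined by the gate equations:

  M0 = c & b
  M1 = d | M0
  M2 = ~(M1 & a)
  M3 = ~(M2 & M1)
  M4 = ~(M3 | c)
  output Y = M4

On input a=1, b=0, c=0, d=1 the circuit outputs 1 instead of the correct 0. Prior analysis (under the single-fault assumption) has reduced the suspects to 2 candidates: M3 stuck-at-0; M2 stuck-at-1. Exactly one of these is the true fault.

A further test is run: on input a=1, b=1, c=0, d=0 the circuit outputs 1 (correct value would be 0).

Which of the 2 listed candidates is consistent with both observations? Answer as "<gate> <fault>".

M3 stuck-at-0

Evaluate each candidate on input a=1, b=1, c=0, d=0:
  M3 stuck-at-0: M0=0, M1=0, M2=1, M3=0 [stuck-at-0], M4=1 → 1 — matches
  M2 stuck-at-1: M0=0, M1=0, M2=1 [stuck-at-1], M3=1, M4=0 → 0 — eliminated
Only M3 stuck-at-0 reproduces the observed 1.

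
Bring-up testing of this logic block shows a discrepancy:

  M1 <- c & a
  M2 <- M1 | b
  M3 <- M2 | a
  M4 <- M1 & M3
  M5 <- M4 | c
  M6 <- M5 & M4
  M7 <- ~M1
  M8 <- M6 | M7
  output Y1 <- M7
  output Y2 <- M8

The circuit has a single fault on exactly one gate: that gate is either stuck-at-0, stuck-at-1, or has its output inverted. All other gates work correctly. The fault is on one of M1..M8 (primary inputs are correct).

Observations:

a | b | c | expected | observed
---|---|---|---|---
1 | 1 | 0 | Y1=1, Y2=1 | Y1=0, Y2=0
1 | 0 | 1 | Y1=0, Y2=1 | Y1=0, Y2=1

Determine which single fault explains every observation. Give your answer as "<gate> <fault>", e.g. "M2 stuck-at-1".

M7 stuck-at-0

Fault-free values for test 1 (a=1, b=1, c=0): M1=0, M2=1, M3=1, M4=0, M5=0, M6=0, M7=1, M8=1, giving Y1=1, Y2=1. Observed Y1=0, Y2=0.
Test 1: faults giving observed Y1=0, Y2=0 are {M7 stuck-at-0, M7 inverted output}.
Test 2 (a=1, b=0, c=1): fault-free M1=1, M2=1, M3=1, M4=1, M5=1, M6=1, M7=0, M8=1 → Y1=0, Y2=1; observed Y1=0, Y2=1. Eliminates M7 inverted output.
Only M7 stuck-at-0 is consistent with every test.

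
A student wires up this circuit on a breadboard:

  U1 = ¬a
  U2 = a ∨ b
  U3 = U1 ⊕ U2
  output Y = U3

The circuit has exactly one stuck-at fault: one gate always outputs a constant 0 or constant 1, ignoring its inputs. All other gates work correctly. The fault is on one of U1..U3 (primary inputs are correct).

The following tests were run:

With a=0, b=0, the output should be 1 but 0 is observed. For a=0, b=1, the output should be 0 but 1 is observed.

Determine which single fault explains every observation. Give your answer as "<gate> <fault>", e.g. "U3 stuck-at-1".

Fault-free values for test 1 (a=0, b=0): U1=1, U2=0, U3=1, giving Y=1. Observed 0.
Test 1: faults giving observed 0 are {U1 stuck-at-0, U2 stuck-at-1, U3 stuck-at-0}.
Test 2 (a=0, b=1): fault-free U1=1, U2=1, U3=0 → 0; observed 1. Eliminates U2 stuck-at-1, U3 stuck-at-0.
Only U1 stuck-at-0 is consistent with every test.

U1 stuck-at-0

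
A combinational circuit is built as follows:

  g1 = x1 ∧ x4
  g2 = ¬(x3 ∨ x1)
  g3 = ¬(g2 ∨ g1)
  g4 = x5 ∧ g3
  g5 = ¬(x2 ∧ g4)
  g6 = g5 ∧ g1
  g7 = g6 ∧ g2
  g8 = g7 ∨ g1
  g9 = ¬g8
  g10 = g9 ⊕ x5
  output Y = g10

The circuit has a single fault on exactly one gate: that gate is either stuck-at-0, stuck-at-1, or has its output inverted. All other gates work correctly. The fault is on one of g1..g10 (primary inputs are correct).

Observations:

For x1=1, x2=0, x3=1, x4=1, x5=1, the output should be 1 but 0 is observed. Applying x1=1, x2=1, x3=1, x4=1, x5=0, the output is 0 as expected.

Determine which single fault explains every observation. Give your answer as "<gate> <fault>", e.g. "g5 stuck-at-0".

g10 stuck-at-0

Fault-free values for test 1 (x1=1, x2=0, x3=1, x4=1, x5=1): g1=1, g2=0, g3=0, g4=0, g5=1, g6=1, g7=0, g8=1, g9=0, g10=1, giving Y=1. Observed 0.
Test 1: faults giving observed 0 are {g1 stuck-at-0, g1 inverted output, g8 stuck-at-0, g8 inverted output, g9 stuck-at-1, g9 inverted output, g10 stuck-at-0, g10 inverted output}.
Test 2 (x1=1, x2=1, x3=1, x4=1, x5=0): fault-free g1=1, g2=0, g3=0, g4=0, g5=1, g6=1, g7=0, g8=1, g9=0, g10=0 → 0; observed 0. Eliminates g1 stuck-at-0, g1 inverted output, g8 stuck-at-0, g8 inverted output, g9 stuck-at-1, g9 inverted output, g10 inverted output.
Only g10 stuck-at-0 is consistent with every test.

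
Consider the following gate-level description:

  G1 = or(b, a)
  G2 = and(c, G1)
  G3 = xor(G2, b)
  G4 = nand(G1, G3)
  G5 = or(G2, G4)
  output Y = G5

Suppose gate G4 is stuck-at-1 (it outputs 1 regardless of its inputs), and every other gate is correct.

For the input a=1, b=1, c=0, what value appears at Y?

Propagate with G4 forced: G1=1, G2=0, G3=1, G4=1 [stuck-at-1], G5=1.
So Y = 1. (Without the fault it would be 0.)

1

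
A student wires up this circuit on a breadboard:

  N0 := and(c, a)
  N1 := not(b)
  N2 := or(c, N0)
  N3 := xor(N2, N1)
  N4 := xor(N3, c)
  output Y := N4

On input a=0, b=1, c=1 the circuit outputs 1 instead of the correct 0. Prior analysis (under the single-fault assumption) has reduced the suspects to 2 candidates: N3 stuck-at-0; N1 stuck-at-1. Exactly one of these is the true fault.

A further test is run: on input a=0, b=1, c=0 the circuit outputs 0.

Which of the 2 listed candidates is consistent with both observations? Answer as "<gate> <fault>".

N3 stuck-at-0

Evaluate each candidate on input a=0, b=1, c=0:
  N3 stuck-at-0: N0=0, N1=0, N2=0, N3=0 [stuck-at-0], N4=0 → 0 — matches
  N1 stuck-at-1: N0=0, N1=1 [stuck-at-1], N2=0, N3=1, N4=1 → 1 — eliminated
Only N3 stuck-at-0 reproduces the observed 0.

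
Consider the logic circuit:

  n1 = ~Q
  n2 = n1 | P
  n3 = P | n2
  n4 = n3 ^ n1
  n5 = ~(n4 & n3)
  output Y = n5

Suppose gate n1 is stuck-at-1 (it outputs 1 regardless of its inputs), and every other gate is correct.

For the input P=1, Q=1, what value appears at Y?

1

Propagate with n1 forced: n1=1 [stuck-at-1], n2=1, n3=1, n4=0, n5=1.
So Y = 1. (Without the fault it would be 0.)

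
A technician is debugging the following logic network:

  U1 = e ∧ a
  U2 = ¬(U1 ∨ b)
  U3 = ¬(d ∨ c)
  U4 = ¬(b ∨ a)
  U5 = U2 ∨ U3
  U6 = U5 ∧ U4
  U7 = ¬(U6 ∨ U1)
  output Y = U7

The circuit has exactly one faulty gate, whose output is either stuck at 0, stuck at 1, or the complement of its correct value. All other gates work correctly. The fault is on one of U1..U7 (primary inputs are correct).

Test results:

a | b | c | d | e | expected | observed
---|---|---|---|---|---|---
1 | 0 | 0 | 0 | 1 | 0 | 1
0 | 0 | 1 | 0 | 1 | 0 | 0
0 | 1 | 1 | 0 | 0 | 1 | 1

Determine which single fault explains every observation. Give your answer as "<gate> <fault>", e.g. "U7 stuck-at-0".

Fault-free values for test 1 (a=1, b=0, c=0, d=0, e=1): U1=1, U2=0, U3=1, U4=0, U5=1, U6=0, U7=0, giving Y=0. Observed 1.
Test 1: faults giving observed 1 are {U1 stuck-at-0, U1 inverted output, U7 stuck-at-1, U7 inverted output}.
Test 2 (a=0, b=0, c=1, d=0, e=1): fault-free U1=0, U2=1, U3=0, U4=1, U5=1, U6=1, U7=0 → 0; observed 0. Eliminates U7 stuck-at-1, U7 inverted output.
Test 3 (a=0, b=1, c=1, d=0, e=0): fault-free U1=0, U2=0, U3=0, U4=0, U5=0, U6=0, U7=1 → 1; observed 1. Eliminates U1 inverted output.
Only U1 stuck-at-0 is consistent with every test.

U1 stuck-at-0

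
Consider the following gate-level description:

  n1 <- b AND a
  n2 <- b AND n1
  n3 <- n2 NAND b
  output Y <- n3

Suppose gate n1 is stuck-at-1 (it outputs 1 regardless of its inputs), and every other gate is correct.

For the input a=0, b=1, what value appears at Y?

Propagate with n1 forced: n1=1 [stuck-at-1], n2=1, n3=0.
So Y = 0. (Without the fault it would be 1.)

0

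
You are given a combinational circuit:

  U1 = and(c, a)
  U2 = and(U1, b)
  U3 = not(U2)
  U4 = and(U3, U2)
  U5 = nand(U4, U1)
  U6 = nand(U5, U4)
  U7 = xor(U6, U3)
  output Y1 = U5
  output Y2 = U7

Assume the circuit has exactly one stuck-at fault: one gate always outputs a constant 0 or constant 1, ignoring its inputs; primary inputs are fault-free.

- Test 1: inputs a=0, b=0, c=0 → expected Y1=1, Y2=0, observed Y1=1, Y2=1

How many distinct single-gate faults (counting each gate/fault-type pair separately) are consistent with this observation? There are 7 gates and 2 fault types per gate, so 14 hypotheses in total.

Fault-free: U1=0, U2=0, U3=1, U4=0, U5=1, U6=1, U7=0 → Y1=1, Y2=0. Observed Y1=1, Y2=1.
  U1 stuck-at-0: output Y1=1, Y2=0 ✗
  U1 stuck-at-1: output Y1=1, Y2=0 ✗
  U2 stuck-at-0: output Y1=1, Y2=0 ✗
  U2 stuck-at-1: output Y1=1, Y2=1 ✓
  U3 stuck-at-0: output Y1=1, Y2=1 ✓
  U3 stuck-at-1: output Y1=1, Y2=0 ✗
  U4 stuck-at-0: output Y1=1, Y2=0 ✗
  U4 stuck-at-1: output Y1=1, Y2=1 ✓
  U5 stuck-at-0: output Y1=0, Y2=0 ✗
  U5 stuck-at-1: output Y1=1, Y2=0 ✗
  U6 stuck-at-0: output Y1=1, Y2=1 ✓
  U6 stuck-at-1: output Y1=1, Y2=0 ✗
  U7 stuck-at-0: output Y1=1, Y2=0 ✗
  U7 stuck-at-1: output Y1=1, Y2=1 ✓
Consistent faults: {U2 stuck-at-1, U3 stuck-at-0, U4 stuck-at-1, U6 stuck-at-0, U7 stuck-at-1} — 5 in all.

5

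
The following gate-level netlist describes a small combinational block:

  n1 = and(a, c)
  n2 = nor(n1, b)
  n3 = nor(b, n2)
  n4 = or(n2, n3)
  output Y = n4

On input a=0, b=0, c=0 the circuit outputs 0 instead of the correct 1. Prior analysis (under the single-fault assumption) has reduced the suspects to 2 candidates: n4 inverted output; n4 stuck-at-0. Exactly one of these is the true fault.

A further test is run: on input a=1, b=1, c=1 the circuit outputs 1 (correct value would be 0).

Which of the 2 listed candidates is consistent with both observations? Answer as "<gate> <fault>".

n4 inverted output

Evaluate each candidate on input a=1, b=1, c=1:
  n4 inverted output: n1=1, n2=0, n3=0, n4=1 [inverted output] → 1 — matches
  n4 stuck-at-0: n1=1, n2=0, n3=0, n4=0 [stuck-at-0] → 0 — eliminated
Only n4 inverted output reproduces the observed 1.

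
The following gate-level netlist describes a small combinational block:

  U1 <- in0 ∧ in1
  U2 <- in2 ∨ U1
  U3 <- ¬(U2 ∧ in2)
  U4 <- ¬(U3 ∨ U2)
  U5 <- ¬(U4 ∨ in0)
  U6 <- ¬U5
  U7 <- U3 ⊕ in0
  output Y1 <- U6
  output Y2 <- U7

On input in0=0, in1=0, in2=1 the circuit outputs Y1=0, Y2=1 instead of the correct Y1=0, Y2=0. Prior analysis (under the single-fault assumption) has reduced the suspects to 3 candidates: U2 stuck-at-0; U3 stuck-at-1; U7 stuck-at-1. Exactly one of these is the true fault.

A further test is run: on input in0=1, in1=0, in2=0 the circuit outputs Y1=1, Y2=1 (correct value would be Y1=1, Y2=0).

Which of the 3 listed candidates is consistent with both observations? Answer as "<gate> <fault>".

Evaluate each candidate on input in0=1, in1=0, in2=0:
  U2 stuck-at-0: U1=0, U2=0 [stuck-at-0], U3=1, U4=0, U5=0, U6=1, U7=0 → Y1=1, Y2=0 — eliminated
  U3 stuck-at-1: U1=0, U2=0, U3=1 [stuck-at-1], U4=0, U5=0, U6=1, U7=0 → Y1=1, Y2=0 — eliminated
  U7 stuck-at-1: U1=0, U2=0, U3=1, U4=0, U5=0, U6=1, U7=1 [stuck-at-1] → Y1=1, Y2=1 — matches
Only U7 stuck-at-1 reproduces the observed Y1=1, Y2=1.

U7 stuck-at-1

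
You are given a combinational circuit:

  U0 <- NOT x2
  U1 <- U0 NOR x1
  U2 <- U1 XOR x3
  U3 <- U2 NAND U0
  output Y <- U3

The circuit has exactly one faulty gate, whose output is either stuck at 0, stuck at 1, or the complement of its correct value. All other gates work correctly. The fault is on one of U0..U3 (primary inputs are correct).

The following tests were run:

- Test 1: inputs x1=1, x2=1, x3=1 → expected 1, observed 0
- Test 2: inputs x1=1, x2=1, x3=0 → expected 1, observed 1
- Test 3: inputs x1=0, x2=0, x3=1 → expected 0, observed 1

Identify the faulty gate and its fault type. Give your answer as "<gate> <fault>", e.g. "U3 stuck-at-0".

Fault-free values for test 1 (x1=1, x2=1, x3=1): U0=0, U1=0, U2=1, U3=1, giving Y=1. Observed 0.
Test 1: faults giving observed 0 are {U0 stuck-at-1, U0 inverted output, U3 stuck-at-0, U3 inverted output}.
Test 2 (x1=1, x2=1, x3=0): fault-free U0=0, U1=0, U2=0, U3=1 → 1; observed 1. Eliminates U3 stuck-at-0, U3 inverted output.
Test 3 (x1=0, x2=0, x3=1): fault-free U0=1, U1=0, U2=1, U3=0 → 0; observed 1. Eliminates U0 stuck-at-1.
Only U0 inverted output is consistent with every test.

U0 inverted output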